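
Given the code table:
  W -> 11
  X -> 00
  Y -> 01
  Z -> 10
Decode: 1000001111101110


Decoding:
10 -> Z
00 -> X
00 -> X
11 -> W
11 -> W
10 -> Z
11 -> W
10 -> Z


Result: ZXXWWZWZ


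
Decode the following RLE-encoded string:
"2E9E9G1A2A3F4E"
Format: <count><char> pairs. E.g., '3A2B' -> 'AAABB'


Expanding each <count><char> pair:
  2E -> 'EE'
  9E -> 'EEEEEEEEE'
  9G -> 'GGGGGGGGG'
  1A -> 'A'
  2A -> 'AA'
  3F -> 'FFF'
  4E -> 'EEEE'

Decoded = EEEEEEEEEEEGGGGGGGGGAAAFFFEEEE


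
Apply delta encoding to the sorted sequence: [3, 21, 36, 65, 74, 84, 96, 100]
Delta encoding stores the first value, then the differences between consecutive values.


First value: 3
Deltas:
  21 - 3 = 18
  36 - 21 = 15
  65 - 36 = 29
  74 - 65 = 9
  84 - 74 = 10
  96 - 84 = 12
  100 - 96 = 4


Delta encoded: [3, 18, 15, 29, 9, 10, 12, 4]


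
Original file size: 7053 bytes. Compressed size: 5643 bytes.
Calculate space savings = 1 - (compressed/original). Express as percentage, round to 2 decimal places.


ratio = compressed/original = 5643/7053 = 0.800085
savings = 1 - ratio = 1 - 0.800085 = 0.199915
as a percentage: 0.199915 * 100 = 19.99%

Space savings = 1 - 5643/7053 = 19.99%


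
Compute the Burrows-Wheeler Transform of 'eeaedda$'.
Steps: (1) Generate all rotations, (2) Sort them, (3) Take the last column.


Rotations (sorted):
  0: $eeaedda -> last char: a
  1: a$eeaedd -> last char: d
  2: aedda$ee -> last char: e
  3: da$eeaed -> last char: d
  4: dda$eeae -> last char: e
  5: eaedda$e -> last char: e
  6: edda$eea -> last char: a
  7: eeaedda$ -> last char: $


BWT = adedeea$


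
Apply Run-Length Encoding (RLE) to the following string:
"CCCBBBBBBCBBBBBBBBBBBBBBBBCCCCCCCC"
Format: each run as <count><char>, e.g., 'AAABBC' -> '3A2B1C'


Scanning runs left to right:
  i=0: run of 'C' x 3 -> '3C'
  i=3: run of 'B' x 6 -> '6B'
  i=9: run of 'C' x 1 -> '1C'
  i=10: run of 'B' x 16 -> '16B'
  i=26: run of 'C' x 8 -> '8C'

RLE = 3C6B1C16B8C


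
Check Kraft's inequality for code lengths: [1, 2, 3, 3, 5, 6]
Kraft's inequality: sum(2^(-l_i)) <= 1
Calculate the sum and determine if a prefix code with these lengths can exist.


Sum = 2^(-1) + 2^(-2) + 2^(-3) + 2^(-3) + 2^(-5) + 2^(-6)
    = 0.5 + 0.25 + 0.125 + 0.125 + 0.03125 + 0.015625
    = 67/64 = 1.046875
Since 1.046875 > 1, Kraft's inequality is NOT satisfied.
A prefix code with these lengths CANNOT exist.

Kraft sum = 1.046875. Not satisfied.


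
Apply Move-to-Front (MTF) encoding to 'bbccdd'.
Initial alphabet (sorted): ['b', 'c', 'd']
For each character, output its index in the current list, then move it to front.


MTF encoding:
'b': index 0 in ['b', 'c', 'd'] -> ['b', 'c', 'd']
'b': index 0 in ['b', 'c', 'd'] -> ['b', 'c', 'd']
'c': index 1 in ['b', 'c', 'd'] -> ['c', 'b', 'd']
'c': index 0 in ['c', 'b', 'd'] -> ['c', 'b', 'd']
'd': index 2 in ['c', 'b', 'd'] -> ['d', 'c', 'b']
'd': index 0 in ['d', 'c', 'b'] -> ['d', 'c', 'b']


Output: [0, 0, 1, 0, 2, 0]


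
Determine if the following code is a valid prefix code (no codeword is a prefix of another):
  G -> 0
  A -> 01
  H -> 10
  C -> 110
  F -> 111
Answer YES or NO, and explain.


Checking each pair (does one codeword prefix another?):
  G='0' vs A='01': prefix -- VIOLATION

NO -- this is NOT a valid prefix code. G (0) is a prefix of A (01).


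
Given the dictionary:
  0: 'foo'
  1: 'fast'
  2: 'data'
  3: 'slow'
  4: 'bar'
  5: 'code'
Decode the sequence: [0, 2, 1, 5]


Look up each index in the dictionary:
  0 -> 'foo'
  2 -> 'data'
  1 -> 'fast'
  5 -> 'code'

Decoded: "foo data fast code"


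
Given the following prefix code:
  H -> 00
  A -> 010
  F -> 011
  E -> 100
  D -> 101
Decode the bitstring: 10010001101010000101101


Decoding step by step:
Bits 100 -> E
Bits 100 -> E
Bits 011 -> F
Bits 010 -> A
Bits 100 -> E
Bits 00 -> H
Bits 101 -> D
Bits 101 -> D


Decoded message: EEFAEHDD


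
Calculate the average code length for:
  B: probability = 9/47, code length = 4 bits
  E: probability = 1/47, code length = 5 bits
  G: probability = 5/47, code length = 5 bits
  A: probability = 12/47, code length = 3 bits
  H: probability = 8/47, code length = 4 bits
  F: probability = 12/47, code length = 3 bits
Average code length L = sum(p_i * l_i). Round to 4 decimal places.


Weighted contributions p_i * l_i:
  B: (9/47) * 4 = 36/47
  E: (1/47) * 5 = 5/47
  G: (5/47) * 5 = 25/47
  A: (12/47) * 3 = 36/47
  H: (8/47) * 4 = 32/47
  F: (12/47) * 3 = 36/47
Sum = (36 + 5 + 25 + 36 + 32 + 36)/47 = 170/47

L = 170/47 = 3.6170 bits/symbol


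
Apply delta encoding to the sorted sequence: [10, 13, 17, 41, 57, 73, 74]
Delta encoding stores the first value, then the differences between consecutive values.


First value: 10
Deltas:
  13 - 10 = 3
  17 - 13 = 4
  41 - 17 = 24
  57 - 41 = 16
  73 - 57 = 16
  74 - 73 = 1


Delta encoded: [10, 3, 4, 24, 16, 16, 1]


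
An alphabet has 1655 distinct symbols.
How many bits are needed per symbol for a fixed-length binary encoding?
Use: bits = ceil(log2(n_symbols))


log2(1655) = 10.6926
Bracket: 2^10 = 1024 < 1655 <= 2^11 = 2048
So ceil(log2(1655)) = 11

bits = ceil(log2(1655)) = ceil(10.6926) = 11 bits


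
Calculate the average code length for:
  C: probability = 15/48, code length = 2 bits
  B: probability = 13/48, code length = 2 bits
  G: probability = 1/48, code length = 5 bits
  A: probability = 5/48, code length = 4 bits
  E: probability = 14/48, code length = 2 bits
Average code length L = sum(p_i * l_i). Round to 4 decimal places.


Weighted contributions p_i * l_i:
  C: (15/48) * 2 = 30/48
  B: (13/48) * 2 = 26/48
  G: (1/48) * 5 = 5/48
  A: (5/48) * 4 = 20/48
  E: (14/48) * 2 = 28/48
Sum = (30 + 26 + 5 + 20 + 28)/48 = 109/48

L = 109/48 = 2.2708 bits/symbol


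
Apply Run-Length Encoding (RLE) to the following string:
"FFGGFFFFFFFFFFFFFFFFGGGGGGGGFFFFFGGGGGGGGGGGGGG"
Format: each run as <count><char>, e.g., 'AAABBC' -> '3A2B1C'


Scanning runs left to right:
  i=0: run of 'F' x 2 -> '2F'
  i=2: run of 'G' x 2 -> '2G'
  i=4: run of 'F' x 16 -> '16F'
  i=20: run of 'G' x 8 -> '8G'
  i=28: run of 'F' x 5 -> '5F'
  i=33: run of 'G' x 14 -> '14G'

RLE = 2F2G16F8G5F14G


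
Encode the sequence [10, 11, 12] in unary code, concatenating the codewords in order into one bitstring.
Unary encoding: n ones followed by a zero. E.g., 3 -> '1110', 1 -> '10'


Encode each number as n ones followed by a terminating 0:
  10 -> 11111111110 (11 bits)
  11 -> 111111111110 (12 bits)
  12 -> 1111111111110 (13 bits)
Total length = 11 + 12 + 13 = 36 bits.

Unary([10, 11, 12]) = 111111111101111111111101111111111110 (36 bits)


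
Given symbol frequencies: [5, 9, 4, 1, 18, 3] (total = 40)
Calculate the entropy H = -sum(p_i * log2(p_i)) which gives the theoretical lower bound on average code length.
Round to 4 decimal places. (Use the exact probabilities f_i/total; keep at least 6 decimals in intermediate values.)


Per-symbol terms -p_i * log2(p_i) with p_i = f_i/40:
  p = 5/40 = 0.125000: log2(p) = -3.000000, -p*log2(p) = 0.375000
  p = 9/40 = 0.225000: log2(p) = -2.152003, -p*log2(p) = 0.484201
  p = 4/40 = 0.100000: log2(p) = -3.321928, -p*log2(p) = 0.332193
  p = 1/40 = 0.025000: log2(p) = -5.321928, -p*log2(p) = 0.133048
  p = 18/40 = 0.450000: log2(p) = -1.152003, -p*log2(p) = 0.518401
  p = 3/40 = 0.075000: log2(p) = -3.736966, -p*log2(p) = 0.280272
H = 0.375000 + 0.484201 + 0.332193 + 0.133048 + 0.518401 + 0.280272 = 2.123115

H = 2.1231 bits/symbol


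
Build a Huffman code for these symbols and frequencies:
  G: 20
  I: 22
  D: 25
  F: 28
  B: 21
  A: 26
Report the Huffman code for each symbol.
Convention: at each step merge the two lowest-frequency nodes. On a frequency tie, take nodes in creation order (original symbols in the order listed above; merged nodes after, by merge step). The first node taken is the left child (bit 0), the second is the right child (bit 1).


Huffman tree construction:
Step 1: Merge G(20) + B(21) = 41
Step 2: Merge I(22) + D(25) = 47
Step 3: Merge A(26) + F(28) = 54
Step 4: Merge (G+B)(41) + (I+D)(47) = 88
Step 5: Merge (A+F)(54) + ((G+B)+(I+D))(88) = 142
Read each symbol's code off the tree from the root (left child = 0, right child = 1).

Codes:
  G: 100 (length 3)
  I: 110 (length 3)
  D: 111 (length 3)
  F: 01 (length 2)
  B: 101 (length 3)
  A: 00 (length 2)
Average code length: 372/142 = 2.6197 bits/symbol


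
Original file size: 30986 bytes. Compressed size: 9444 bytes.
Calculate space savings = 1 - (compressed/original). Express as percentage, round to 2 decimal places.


ratio = compressed/original = 9444/30986 = 0.304783
savings = 1 - ratio = 1 - 0.304783 = 0.695217
as a percentage: 0.695217 * 100 = 69.52%

Space savings = 1 - 9444/30986 = 69.52%


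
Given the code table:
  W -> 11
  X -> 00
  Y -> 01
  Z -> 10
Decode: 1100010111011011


Decoding:
11 -> W
00 -> X
01 -> Y
01 -> Y
11 -> W
01 -> Y
10 -> Z
11 -> W


Result: WXYYWYZW


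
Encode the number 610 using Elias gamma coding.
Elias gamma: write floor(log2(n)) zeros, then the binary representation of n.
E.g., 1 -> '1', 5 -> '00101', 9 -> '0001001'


num_bits = floor(log2(610)) + 1 = 10
leading_zeros = num_bits - 1 = 9
binary(610) = 1001100010

Elias gamma(610) = '000000000' + '1001100010' = 0000000001001100010 (19 bits)


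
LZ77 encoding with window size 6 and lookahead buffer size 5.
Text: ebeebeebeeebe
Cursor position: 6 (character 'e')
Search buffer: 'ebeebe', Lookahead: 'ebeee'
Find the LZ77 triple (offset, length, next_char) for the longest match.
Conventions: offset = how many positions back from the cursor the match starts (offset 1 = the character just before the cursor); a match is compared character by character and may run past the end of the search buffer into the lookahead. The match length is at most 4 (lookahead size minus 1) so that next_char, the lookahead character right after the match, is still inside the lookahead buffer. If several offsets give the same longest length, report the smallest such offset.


Try each offset into the search buffer:
  offset=1 (pos 5, char 'e'): match length 1
  offset=2 (pos 4, char 'b'): match length 0
  offset=3 (pos 3, char 'e'): match length 4
  offset=4 (pos 2, char 'e'): match length 1
  offset=5 (pos 1, char 'b'): match length 0
  offset=6 (pos 0, char 'e'): match length 4
Longest match has length 4, found at offsets 3, 6; take the smallest, offset 3.
next_char = character at position 6 + 4 = 10 -> 'e'

Best match: offset=3, length=4 (matching 'ebee' starting at position 3)
LZ77 triple: (3, 4, 'e')


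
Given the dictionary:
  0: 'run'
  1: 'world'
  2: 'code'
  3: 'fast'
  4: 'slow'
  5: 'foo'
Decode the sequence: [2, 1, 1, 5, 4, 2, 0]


Look up each index in the dictionary:
  2 -> 'code'
  1 -> 'world'
  1 -> 'world'
  5 -> 'foo'
  4 -> 'slow'
  2 -> 'code'
  0 -> 'run'

Decoded: "code world world foo slow code run"


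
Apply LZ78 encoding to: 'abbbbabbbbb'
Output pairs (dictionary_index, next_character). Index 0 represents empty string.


LZ78 encoding steps:
Dictionary: {0: ''}
Step 1: w='' (idx 0), next='a' -> output (0, 'a'), add 'a' as idx 1
Step 2: w='' (idx 0), next='b' -> output (0, 'b'), add 'b' as idx 2
Step 3: w='b' (idx 2), next='b' -> output (2, 'b'), add 'bb' as idx 3
Step 4: w='b' (idx 2), next='a' -> output (2, 'a'), add 'ba' as idx 4
Step 5: w='bb' (idx 3), next='b' -> output (3, 'b'), add 'bbb' as idx 5
Step 6: w='bb' (idx 3), end of input -> output (3, '')


Encoded: [(0, 'a'), (0, 'b'), (2, 'b'), (2, 'a'), (3, 'b'), (3, '')]


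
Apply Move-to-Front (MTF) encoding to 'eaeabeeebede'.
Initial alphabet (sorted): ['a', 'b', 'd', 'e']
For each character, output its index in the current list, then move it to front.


MTF encoding:
'e': index 3 in ['a', 'b', 'd', 'e'] -> ['e', 'a', 'b', 'd']
'a': index 1 in ['e', 'a', 'b', 'd'] -> ['a', 'e', 'b', 'd']
'e': index 1 in ['a', 'e', 'b', 'd'] -> ['e', 'a', 'b', 'd']
'a': index 1 in ['e', 'a', 'b', 'd'] -> ['a', 'e', 'b', 'd']
'b': index 2 in ['a', 'e', 'b', 'd'] -> ['b', 'a', 'e', 'd']
'e': index 2 in ['b', 'a', 'e', 'd'] -> ['e', 'b', 'a', 'd']
'e': index 0 in ['e', 'b', 'a', 'd'] -> ['e', 'b', 'a', 'd']
'e': index 0 in ['e', 'b', 'a', 'd'] -> ['e', 'b', 'a', 'd']
'b': index 1 in ['e', 'b', 'a', 'd'] -> ['b', 'e', 'a', 'd']
'e': index 1 in ['b', 'e', 'a', 'd'] -> ['e', 'b', 'a', 'd']
'd': index 3 in ['e', 'b', 'a', 'd'] -> ['d', 'e', 'b', 'a']
'e': index 1 in ['d', 'e', 'b', 'a'] -> ['e', 'd', 'b', 'a']


Output: [3, 1, 1, 1, 2, 2, 0, 0, 1, 1, 3, 1]


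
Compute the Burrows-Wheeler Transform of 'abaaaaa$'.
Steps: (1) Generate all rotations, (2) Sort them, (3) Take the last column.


Rotations (sorted):
  0: $abaaaaa -> last char: a
  1: a$abaaaa -> last char: a
  2: aa$abaaa -> last char: a
  3: aaa$abaa -> last char: a
  4: aaaa$aba -> last char: a
  5: aaaaa$ab -> last char: b
  6: abaaaaa$ -> last char: $
  7: baaaaa$a -> last char: a


BWT = aaaaab$a


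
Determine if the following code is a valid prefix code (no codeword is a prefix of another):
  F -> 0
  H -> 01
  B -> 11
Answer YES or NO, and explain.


Checking each pair (does one codeword prefix another?):
  F='0' vs H='01': prefix -- VIOLATION

NO -- this is NOT a valid prefix code. F (0) is a prefix of H (01).


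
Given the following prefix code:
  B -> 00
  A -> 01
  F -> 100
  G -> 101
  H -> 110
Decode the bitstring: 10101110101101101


Decoding step by step:
Bits 101 -> G
Bits 01 -> A
Bits 110 -> H
Bits 101 -> G
Bits 101 -> G
Bits 101 -> G


Decoded message: GAHGGG


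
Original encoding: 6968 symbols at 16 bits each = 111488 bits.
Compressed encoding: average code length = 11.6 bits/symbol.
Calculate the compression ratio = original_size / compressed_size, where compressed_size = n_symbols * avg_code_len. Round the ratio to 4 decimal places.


original_size = n_symbols * orig_bits = 6968 * 16 = 111488 bits
compressed_size = n_symbols * avg_code_len = 6968 * 11.6 = 80828.8 bits
ratio = original_size / compressed_size = 111488 / 80828.8 = 1.3793

Compression ratio = 1.3793


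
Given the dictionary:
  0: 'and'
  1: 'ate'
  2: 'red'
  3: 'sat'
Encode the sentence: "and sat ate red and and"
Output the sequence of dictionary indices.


Look up each word in the dictionary:
  'and' -> 0
  'sat' -> 3
  'ate' -> 1
  'red' -> 2
  'and' -> 0
  'and' -> 0

Encoded: [0, 3, 1, 2, 0, 0]


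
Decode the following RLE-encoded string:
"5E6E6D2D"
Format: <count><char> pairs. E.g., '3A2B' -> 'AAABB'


Expanding each <count><char> pair:
  5E -> 'EEEEE'
  6E -> 'EEEEEE'
  6D -> 'DDDDDD'
  2D -> 'DD'

Decoded = EEEEEEEEEEEDDDDDDDD


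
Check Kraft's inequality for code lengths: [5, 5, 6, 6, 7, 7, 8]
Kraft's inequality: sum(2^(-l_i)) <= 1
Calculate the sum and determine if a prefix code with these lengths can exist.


Sum = 2^(-5) + 2^(-5) + 2^(-6) + 2^(-6) + 2^(-7) + 2^(-7) + 2^(-8)
    = 0.03125 + 0.03125 + 0.015625 + 0.015625 + 0.0078125 + 0.0078125 + 0.00390625
    = 29/256 = 0.11328125
Since 0.11328125 <= 1, Kraft's inequality IS satisfied.
A prefix code with these lengths CAN exist.

Kraft sum = 0.11328125. Satisfied.


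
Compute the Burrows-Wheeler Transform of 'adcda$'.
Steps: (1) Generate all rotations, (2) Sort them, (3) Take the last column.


Rotations (sorted):
  0: $adcda -> last char: a
  1: a$adcd -> last char: d
  2: adcda$ -> last char: $
  3: cda$ad -> last char: d
  4: da$adc -> last char: c
  5: dcda$a -> last char: a


BWT = ad$dca


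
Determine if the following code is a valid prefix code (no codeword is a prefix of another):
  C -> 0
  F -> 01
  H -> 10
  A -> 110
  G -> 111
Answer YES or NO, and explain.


Checking each pair (does one codeword prefix another?):
  C='0' vs F='01': prefix -- VIOLATION

NO -- this is NOT a valid prefix code. C (0) is a prefix of F (01).


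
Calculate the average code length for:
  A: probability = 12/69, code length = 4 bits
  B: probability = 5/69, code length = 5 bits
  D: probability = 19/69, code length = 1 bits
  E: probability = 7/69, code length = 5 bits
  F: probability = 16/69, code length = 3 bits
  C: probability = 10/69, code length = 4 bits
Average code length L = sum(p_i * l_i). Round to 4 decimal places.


Weighted contributions p_i * l_i:
  A: (12/69) * 4 = 48/69
  B: (5/69) * 5 = 25/69
  D: (19/69) * 1 = 19/69
  E: (7/69) * 5 = 35/69
  F: (16/69) * 3 = 48/69
  C: (10/69) * 4 = 40/69
Sum = (48 + 25 + 19 + 35 + 48 + 40)/69 = 215/69

L = 215/69 = 3.1159 bits/symbol


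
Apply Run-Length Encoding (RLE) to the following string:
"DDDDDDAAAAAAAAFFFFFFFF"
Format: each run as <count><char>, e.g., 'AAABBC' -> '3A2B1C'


Scanning runs left to right:
  i=0: run of 'D' x 6 -> '6D'
  i=6: run of 'A' x 8 -> '8A'
  i=14: run of 'F' x 8 -> '8F'

RLE = 6D8A8F


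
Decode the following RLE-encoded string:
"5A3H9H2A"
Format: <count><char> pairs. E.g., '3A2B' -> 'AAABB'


Expanding each <count><char> pair:
  5A -> 'AAAAA'
  3H -> 'HHH'
  9H -> 'HHHHHHHHH'
  2A -> 'AA'

Decoded = AAAAAHHHHHHHHHHHHAA


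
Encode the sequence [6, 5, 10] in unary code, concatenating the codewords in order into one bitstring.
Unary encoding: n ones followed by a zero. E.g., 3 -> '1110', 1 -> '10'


Encode each number as n ones followed by a terminating 0:
  6 -> 1111110 (7 bits)
  5 -> 111110 (6 bits)
  10 -> 11111111110 (11 bits)
Total length = 7 + 6 + 11 = 24 bits.

Unary([6, 5, 10]) = 111111011111011111111110 (24 bits)


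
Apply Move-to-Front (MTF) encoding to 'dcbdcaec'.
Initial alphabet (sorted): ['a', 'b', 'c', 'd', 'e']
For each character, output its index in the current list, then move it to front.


MTF encoding:
'd': index 3 in ['a', 'b', 'c', 'd', 'e'] -> ['d', 'a', 'b', 'c', 'e']
'c': index 3 in ['d', 'a', 'b', 'c', 'e'] -> ['c', 'd', 'a', 'b', 'e']
'b': index 3 in ['c', 'd', 'a', 'b', 'e'] -> ['b', 'c', 'd', 'a', 'e']
'd': index 2 in ['b', 'c', 'd', 'a', 'e'] -> ['d', 'b', 'c', 'a', 'e']
'c': index 2 in ['d', 'b', 'c', 'a', 'e'] -> ['c', 'd', 'b', 'a', 'e']
'a': index 3 in ['c', 'd', 'b', 'a', 'e'] -> ['a', 'c', 'd', 'b', 'e']
'e': index 4 in ['a', 'c', 'd', 'b', 'e'] -> ['e', 'a', 'c', 'd', 'b']
'c': index 2 in ['e', 'a', 'c', 'd', 'b'] -> ['c', 'e', 'a', 'd', 'b']


Output: [3, 3, 3, 2, 2, 3, 4, 2]


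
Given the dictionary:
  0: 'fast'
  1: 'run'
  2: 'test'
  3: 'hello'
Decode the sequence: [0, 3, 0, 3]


Look up each index in the dictionary:
  0 -> 'fast'
  3 -> 'hello'
  0 -> 'fast'
  3 -> 'hello'

Decoded: "fast hello fast hello"


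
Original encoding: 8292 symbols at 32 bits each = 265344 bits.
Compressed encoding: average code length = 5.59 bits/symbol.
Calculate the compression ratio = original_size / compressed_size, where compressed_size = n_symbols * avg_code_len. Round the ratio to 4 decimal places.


original_size = n_symbols * orig_bits = 8292 * 32 = 265344 bits
compressed_size = n_symbols * avg_code_len = 8292 * 5.59 = 46352.28 bits
ratio = original_size / compressed_size = 265344 / 46352.28 = 5.7245

Compression ratio = 5.7245


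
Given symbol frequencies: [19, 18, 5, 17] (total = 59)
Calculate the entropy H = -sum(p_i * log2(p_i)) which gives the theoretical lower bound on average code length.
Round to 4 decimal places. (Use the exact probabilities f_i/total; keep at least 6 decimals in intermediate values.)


Per-symbol terms -p_i * log2(p_i) with p_i = f_i/59:
  p = 19/59 = 0.322034: log2(p) = -1.634716, -p*log2(p) = 0.526434
  p = 18/59 = 0.305085: log2(p) = -1.712718, -p*log2(p) = 0.522524
  p = 5/59 = 0.084746: log2(p) = -3.560715, -p*log2(p) = 0.301756
  p = 17/59 = 0.288136: log2(p) = -1.795180, -p*log2(p) = 0.517255
H = 0.526434 + 0.522524 + 0.301756 + 0.517255 = 1.867969

H = 1.868 bits/symbol


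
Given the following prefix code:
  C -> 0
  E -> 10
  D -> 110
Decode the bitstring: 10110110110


Decoding step by step:
Bits 10 -> E
Bits 110 -> D
Bits 110 -> D
Bits 110 -> D


Decoded message: EDDD


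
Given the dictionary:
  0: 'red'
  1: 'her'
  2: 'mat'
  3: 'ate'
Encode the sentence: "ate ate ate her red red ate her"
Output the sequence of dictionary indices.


Look up each word in the dictionary:
  'ate' -> 3
  'ate' -> 3
  'ate' -> 3
  'her' -> 1
  'red' -> 0
  'red' -> 0
  'ate' -> 3
  'her' -> 1

Encoded: [3, 3, 3, 1, 0, 0, 3, 1]


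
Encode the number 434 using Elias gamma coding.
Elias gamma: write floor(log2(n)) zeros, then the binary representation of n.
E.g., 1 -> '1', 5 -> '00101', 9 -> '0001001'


num_bits = floor(log2(434)) + 1 = 9
leading_zeros = num_bits - 1 = 8
binary(434) = 110110010

Elias gamma(434) = '00000000' + '110110010' = 00000000110110010 (17 bits)


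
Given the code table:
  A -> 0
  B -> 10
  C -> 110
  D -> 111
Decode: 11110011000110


Decoding:
111 -> D
10 -> B
0 -> A
110 -> C
0 -> A
0 -> A
110 -> C


Result: DBACAAC


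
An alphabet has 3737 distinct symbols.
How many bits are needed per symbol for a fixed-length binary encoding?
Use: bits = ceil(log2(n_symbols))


log2(3737) = 11.8677
Bracket: 2^11 = 2048 < 3737 <= 2^12 = 4096
So ceil(log2(3737)) = 12

bits = ceil(log2(3737)) = ceil(11.8677) = 12 bits


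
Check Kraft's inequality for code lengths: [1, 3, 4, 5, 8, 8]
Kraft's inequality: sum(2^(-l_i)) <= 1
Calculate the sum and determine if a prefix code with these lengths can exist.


Sum = 2^(-1) + 2^(-3) + 2^(-4) + 2^(-5) + 2^(-8) + 2^(-8)
    = 0.5 + 0.125 + 0.0625 + 0.03125 + 0.00390625 + 0.00390625
    = 186/256 = 0.7265625
Since 0.7265625 <= 1, Kraft's inequality IS satisfied.
A prefix code with these lengths CAN exist.

Kraft sum = 0.7265625. Satisfied.


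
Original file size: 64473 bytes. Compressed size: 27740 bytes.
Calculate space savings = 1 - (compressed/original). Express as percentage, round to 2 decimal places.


ratio = compressed/original = 27740/64473 = 0.430258
savings = 1 - ratio = 1 - 0.430258 = 0.569742
as a percentage: 0.569742 * 100 = 56.97%

Space savings = 1 - 27740/64473 = 56.97%


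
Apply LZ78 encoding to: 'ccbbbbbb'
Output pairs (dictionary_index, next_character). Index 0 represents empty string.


LZ78 encoding steps:
Dictionary: {0: ''}
Step 1: w='' (idx 0), next='c' -> output (0, 'c'), add 'c' as idx 1
Step 2: w='c' (idx 1), next='b' -> output (1, 'b'), add 'cb' as idx 2
Step 3: w='' (idx 0), next='b' -> output (0, 'b'), add 'b' as idx 3
Step 4: w='b' (idx 3), next='b' -> output (3, 'b'), add 'bb' as idx 4
Step 5: w='bb' (idx 4), end of input -> output (4, '')


Encoded: [(0, 'c'), (1, 'b'), (0, 'b'), (3, 'b'), (4, '')]


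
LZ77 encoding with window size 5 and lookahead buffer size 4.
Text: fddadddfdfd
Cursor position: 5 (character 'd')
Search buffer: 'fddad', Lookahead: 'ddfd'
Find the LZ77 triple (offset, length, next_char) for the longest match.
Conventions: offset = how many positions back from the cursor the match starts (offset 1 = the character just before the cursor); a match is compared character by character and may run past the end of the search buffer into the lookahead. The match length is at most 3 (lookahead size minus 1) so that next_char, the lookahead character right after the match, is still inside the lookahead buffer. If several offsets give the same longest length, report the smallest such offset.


Try each offset into the search buffer:
  offset=1 (pos 4, char 'd'): match length 2
  offset=2 (pos 3, char 'a'): match length 0
  offset=3 (pos 2, char 'd'): match length 1
  offset=4 (pos 1, char 'd'): match length 2
  offset=5 (pos 0, char 'f'): match length 0
Longest match has length 2, found at offsets 1, 4; take the smallest, offset 1.
next_char = character at position 5 + 2 = 7 -> 'f'

Best match: offset=1, length=2 (matching 'dd' starting at position 4)
LZ77 triple: (1, 2, 'f')


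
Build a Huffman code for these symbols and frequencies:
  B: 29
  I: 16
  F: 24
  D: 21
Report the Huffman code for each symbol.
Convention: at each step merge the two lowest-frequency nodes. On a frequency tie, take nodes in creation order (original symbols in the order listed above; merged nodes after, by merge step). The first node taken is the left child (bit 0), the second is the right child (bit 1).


Huffman tree construction:
Step 1: Merge I(16) + D(21) = 37
Step 2: Merge F(24) + B(29) = 53
Step 3: Merge (I+D)(37) + (F+B)(53) = 90
Read each symbol's code off the tree from the root (left child = 0, right child = 1).

Codes:
  B: 11 (length 2)
  I: 00 (length 2)
  F: 10 (length 2)
  D: 01 (length 2)
Average code length: 180/90 = 2.0000 bits/symbol


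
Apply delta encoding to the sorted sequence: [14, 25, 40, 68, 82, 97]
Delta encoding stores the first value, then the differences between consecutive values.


First value: 14
Deltas:
  25 - 14 = 11
  40 - 25 = 15
  68 - 40 = 28
  82 - 68 = 14
  97 - 82 = 15


Delta encoded: [14, 11, 15, 28, 14, 15]


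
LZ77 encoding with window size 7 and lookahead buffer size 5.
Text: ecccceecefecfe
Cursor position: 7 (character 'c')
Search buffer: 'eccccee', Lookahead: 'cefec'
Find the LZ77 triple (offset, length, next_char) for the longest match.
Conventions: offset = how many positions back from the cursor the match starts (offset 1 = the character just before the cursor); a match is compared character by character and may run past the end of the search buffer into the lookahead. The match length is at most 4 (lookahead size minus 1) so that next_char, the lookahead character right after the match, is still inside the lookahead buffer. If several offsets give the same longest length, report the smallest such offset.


Try each offset into the search buffer:
  offset=1 (pos 6, char 'e'): match length 0
  offset=2 (pos 5, char 'e'): match length 0
  offset=3 (pos 4, char 'c'): match length 2
  offset=4 (pos 3, char 'c'): match length 1
  offset=5 (pos 2, char 'c'): match length 1
  offset=6 (pos 1, char 'c'): match length 1
  offset=7 (pos 0, char 'e'): match length 0
Longest match has length 2 at offset 3.
next_char = character at position 7 + 2 = 9 -> 'f'

Best match: offset=3, length=2 (matching 'ce' starting at position 4)
LZ77 triple: (3, 2, 'f')


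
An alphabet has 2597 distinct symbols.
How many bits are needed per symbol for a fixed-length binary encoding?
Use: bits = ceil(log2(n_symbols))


log2(2597) = 11.3426
Bracket: 2^11 = 2048 < 2597 <= 2^12 = 4096
So ceil(log2(2597)) = 12

bits = ceil(log2(2597)) = ceil(11.3426) = 12 bits


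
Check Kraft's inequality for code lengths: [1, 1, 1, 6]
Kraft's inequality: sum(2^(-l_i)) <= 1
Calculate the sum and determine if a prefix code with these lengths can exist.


Sum = 2^(-1) + 2^(-1) + 2^(-1) + 2^(-6)
    = 0.5 + 0.5 + 0.5 + 0.015625
    = 97/64 = 1.515625
Since 1.515625 > 1, Kraft's inequality is NOT satisfied.
A prefix code with these lengths CANNOT exist.

Kraft sum = 1.515625. Not satisfied.


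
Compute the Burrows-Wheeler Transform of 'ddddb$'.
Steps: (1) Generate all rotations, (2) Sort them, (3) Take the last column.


Rotations (sorted):
  0: $ddddb -> last char: b
  1: b$dddd -> last char: d
  2: db$ddd -> last char: d
  3: ddb$dd -> last char: d
  4: dddb$d -> last char: d
  5: ddddb$ -> last char: $


BWT = bdddd$


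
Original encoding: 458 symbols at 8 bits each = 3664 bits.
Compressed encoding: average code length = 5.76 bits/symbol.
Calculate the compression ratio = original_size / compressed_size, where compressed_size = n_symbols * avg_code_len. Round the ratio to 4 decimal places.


original_size = n_symbols * orig_bits = 458 * 8 = 3664 bits
compressed_size = n_symbols * avg_code_len = 458 * 5.76 = 2638.08 bits
ratio = original_size / compressed_size = 3664 / 2638.08 = 1.3889

Compression ratio = 1.3889


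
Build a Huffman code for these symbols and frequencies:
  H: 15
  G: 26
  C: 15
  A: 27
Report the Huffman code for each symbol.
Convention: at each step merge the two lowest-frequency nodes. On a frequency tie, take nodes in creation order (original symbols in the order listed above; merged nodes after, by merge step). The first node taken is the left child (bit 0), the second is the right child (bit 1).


Huffman tree construction:
Step 1: Merge H(15) + C(15) = 30
Step 2: Merge G(26) + A(27) = 53
Step 3: Merge (H+C)(30) + (G+A)(53) = 83
Read each symbol's code off the tree from the root (left child = 0, right child = 1).

Codes:
  H: 00 (length 2)
  G: 10 (length 2)
  C: 01 (length 2)
  A: 11 (length 2)
Average code length: 166/83 = 2.0000 bits/symbol


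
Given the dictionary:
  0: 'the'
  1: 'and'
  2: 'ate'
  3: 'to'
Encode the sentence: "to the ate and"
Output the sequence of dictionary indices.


Look up each word in the dictionary:
  'to' -> 3
  'the' -> 0
  'ate' -> 2
  'and' -> 1

Encoded: [3, 0, 2, 1]


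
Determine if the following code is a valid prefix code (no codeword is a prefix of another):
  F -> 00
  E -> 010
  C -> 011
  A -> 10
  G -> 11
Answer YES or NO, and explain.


Checking each pair (does one codeword prefix another?):
  F='00' vs E='010': no prefix
  F='00' vs C='011': no prefix
  F='00' vs A='10': no prefix
  F='00' vs G='11': no prefix
  E='010' vs F='00': no prefix
  E='010' vs C='011': no prefix
  E='010' vs A='10': no prefix
  E='010' vs G='11': no prefix
  C='011' vs F='00': no prefix
  C='011' vs E='010': no prefix
  C='011' vs A='10': no prefix
  C='011' vs G='11': no prefix
  A='10' vs F='00': no prefix
  A='10' vs E='010': no prefix
  A='10' vs C='011': no prefix
  A='10' vs G='11': no prefix
  G='11' vs F='00': no prefix
  G='11' vs E='010': no prefix
  G='11' vs C='011': no prefix
  G='11' vs A='10': no prefix
No violation found over all pairs.

YES -- this is a valid prefix code. No codeword is a prefix of any other codeword.


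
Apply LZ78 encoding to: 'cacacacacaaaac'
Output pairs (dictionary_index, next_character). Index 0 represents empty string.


LZ78 encoding steps:
Dictionary: {0: ''}
Step 1: w='' (idx 0), next='c' -> output (0, 'c'), add 'c' as idx 1
Step 2: w='' (idx 0), next='a' -> output (0, 'a'), add 'a' as idx 2
Step 3: w='c' (idx 1), next='a' -> output (1, 'a'), add 'ca' as idx 3
Step 4: w='ca' (idx 3), next='c' -> output (3, 'c'), add 'cac' as idx 4
Step 5: w='a' (idx 2), next='c' -> output (2, 'c'), add 'ac' as idx 5
Step 6: w='a' (idx 2), next='a' -> output (2, 'a'), add 'aa' as idx 6
Step 7: w='aa' (idx 6), next='c' -> output (6, 'c'), add 'aac' as idx 7


Encoded: [(0, 'c'), (0, 'a'), (1, 'a'), (3, 'c'), (2, 'c'), (2, 'a'), (6, 'c')]


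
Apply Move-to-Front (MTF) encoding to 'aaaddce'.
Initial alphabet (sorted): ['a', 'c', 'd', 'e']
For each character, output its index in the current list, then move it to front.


MTF encoding:
'a': index 0 in ['a', 'c', 'd', 'e'] -> ['a', 'c', 'd', 'e']
'a': index 0 in ['a', 'c', 'd', 'e'] -> ['a', 'c', 'd', 'e']
'a': index 0 in ['a', 'c', 'd', 'e'] -> ['a', 'c', 'd', 'e']
'd': index 2 in ['a', 'c', 'd', 'e'] -> ['d', 'a', 'c', 'e']
'd': index 0 in ['d', 'a', 'c', 'e'] -> ['d', 'a', 'c', 'e']
'c': index 2 in ['d', 'a', 'c', 'e'] -> ['c', 'd', 'a', 'e']
'e': index 3 in ['c', 'd', 'a', 'e'] -> ['e', 'c', 'd', 'a']


Output: [0, 0, 0, 2, 0, 2, 3]


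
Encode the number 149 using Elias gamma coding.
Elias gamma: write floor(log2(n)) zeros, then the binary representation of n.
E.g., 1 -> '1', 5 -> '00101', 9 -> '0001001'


num_bits = floor(log2(149)) + 1 = 8
leading_zeros = num_bits - 1 = 7
binary(149) = 10010101

Elias gamma(149) = '0000000' + '10010101' = 000000010010101 (15 bits)


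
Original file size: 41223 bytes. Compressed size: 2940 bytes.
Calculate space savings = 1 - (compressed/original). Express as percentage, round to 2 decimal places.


ratio = compressed/original = 2940/41223 = 0.071319
savings = 1 - ratio = 1 - 0.071319 = 0.928681
as a percentage: 0.928681 * 100 = 92.87%

Space savings = 1 - 2940/41223 = 92.87%


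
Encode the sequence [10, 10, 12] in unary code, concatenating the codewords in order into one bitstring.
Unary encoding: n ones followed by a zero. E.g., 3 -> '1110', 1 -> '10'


Encode each number as n ones followed by a terminating 0:
  10 -> 11111111110 (11 bits)
  10 -> 11111111110 (11 bits)
  12 -> 1111111111110 (13 bits)
Total length = 11 + 11 + 13 = 35 bits.

Unary([10, 10, 12]) = 11111111110111111111101111111111110 (35 bits)


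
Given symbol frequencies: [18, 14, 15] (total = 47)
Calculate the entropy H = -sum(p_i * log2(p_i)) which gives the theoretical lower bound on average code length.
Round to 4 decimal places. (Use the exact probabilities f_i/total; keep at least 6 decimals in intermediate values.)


Per-symbol terms -p_i * log2(p_i) with p_i = f_i/47:
  p = 18/47 = 0.382979: log2(p) = -1.384664, -p*log2(p) = 0.530297
  p = 14/47 = 0.297872: log2(p) = -1.747234, -p*log2(p) = 0.520453
  p = 15/47 = 0.319149: log2(p) = -1.647698, -p*log2(p) = 0.525861
H = 0.530297 + 0.520453 + 0.525861 = 1.576611

H = 1.5766 bits/symbol


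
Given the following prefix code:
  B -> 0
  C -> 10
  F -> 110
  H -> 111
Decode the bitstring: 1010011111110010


Decoding step by step:
Bits 10 -> C
Bits 10 -> C
Bits 0 -> B
Bits 111 -> H
Bits 111 -> H
Bits 10 -> C
Bits 0 -> B
Bits 10 -> C


Decoded message: CCBHHCBC


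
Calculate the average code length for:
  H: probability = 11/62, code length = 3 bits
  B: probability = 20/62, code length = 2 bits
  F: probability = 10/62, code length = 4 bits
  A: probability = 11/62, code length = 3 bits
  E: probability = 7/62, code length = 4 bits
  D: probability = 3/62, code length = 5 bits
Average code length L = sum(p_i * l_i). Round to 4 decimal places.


Weighted contributions p_i * l_i:
  H: (11/62) * 3 = 33/62
  B: (20/62) * 2 = 40/62
  F: (10/62) * 4 = 40/62
  A: (11/62) * 3 = 33/62
  E: (7/62) * 4 = 28/62
  D: (3/62) * 5 = 15/62
Sum = (33 + 40 + 40 + 33 + 28 + 15)/62 = 189/62

L = 189/62 = 3.0484 bits/symbol


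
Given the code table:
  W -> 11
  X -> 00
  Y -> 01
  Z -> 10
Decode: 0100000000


Decoding:
01 -> Y
00 -> X
00 -> X
00 -> X
00 -> X


Result: YXXXX


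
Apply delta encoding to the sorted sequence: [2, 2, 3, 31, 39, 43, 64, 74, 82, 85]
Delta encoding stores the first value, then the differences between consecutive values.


First value: 2
Deltas:
  2 - 2 = 0
  3 - 2 = 1
  31 - 3 = 28
  39 - 31 = 8
  43 - 39 = 4
  64 - 43 = 21
  74 - 64 = 10
  82 - 74 = 8
  85 - 82 = 3


Delta encoded: [2, 0, 1, 28, 8, 4, 21, 10, 8, 3]


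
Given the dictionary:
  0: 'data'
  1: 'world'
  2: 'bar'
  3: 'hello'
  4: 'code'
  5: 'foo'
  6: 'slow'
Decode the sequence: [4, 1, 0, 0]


Look up each index in the dictionary:
  4 -> 'code'
  1 -> 'world'
  0 -> 'data'
  0 -> 'data'

Decoded: "code world data data"


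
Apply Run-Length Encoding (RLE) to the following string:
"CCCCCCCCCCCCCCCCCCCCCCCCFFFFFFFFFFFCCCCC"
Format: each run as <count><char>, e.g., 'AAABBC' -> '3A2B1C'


Scanning runs left to right:
  i=0: run of 'C' x 24 -> '24C'
  i=24: run of 'F' x 11 -> '11F'
  i=35: run of 'C' x 5 -> '5C'

RLE = 24C11F5C


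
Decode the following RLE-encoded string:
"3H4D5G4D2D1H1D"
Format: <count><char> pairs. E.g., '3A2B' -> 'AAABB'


Expanding each <count><char> pair:
  3H -> 'HHH'
  4D -> 'DDDD'
  5G -> 'GGGGG'
  4D -> 'DDDD'
  2D -> 'DD'
  1H -> 'H'
  1D -> 'D'

Decoded = HHHDDDDGGGGGDDDDDDHD


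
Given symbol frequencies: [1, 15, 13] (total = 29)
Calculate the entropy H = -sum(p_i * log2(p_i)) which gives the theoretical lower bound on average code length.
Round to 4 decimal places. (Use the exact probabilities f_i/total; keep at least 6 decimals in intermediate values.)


Per-symbol terms -p_i * log2(p_i) with p_i = f_i/29:
  p = 1/29 = 0.034483: log2(p) = -4.857981, -p*log2(p) = 0.167517
  p = 15/29 = 0.517241: log2(p) = -0.951090, -p*log2(p) = 0.491943
  p = 13/29 = 0.448276: log2(p) = -1.157541, -p*log2(p) = 0.518898
H = 0.167517 + 0.491943 + 0.518898 = 1.178358

H = 1.1784 bits/symbol


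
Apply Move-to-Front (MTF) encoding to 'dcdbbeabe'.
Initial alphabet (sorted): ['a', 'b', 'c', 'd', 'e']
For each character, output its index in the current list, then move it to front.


MTF encoding:
'd': index 3 in ['a', 'b', 'c', 'd', 'e'] -> ['d', 'a', 'b', 'c', 'e']
'c': index 3 in ['d', 'a', 'b', 'c', 'e'] -> ['c', 'd', 'a', 'b', 'e']
'd': index 1 in ['c', 'd', 'a', 'b', 'e'] -> ['d', 'c', 'a', 'b', 'e']
'b': index 3 in ['d', 'c', 'a', 'b', 'e'] -> ['b', 'd', 'c', 'a', 'e']
'b': index 0 in ['b', 'd', 'c', 'a', 'e'] -> ['b', 'd', 'c', 'a', 'e']
'e': index 4 in ['b', 'd', 'c', 'a', 'e'] -> ['e', 'b', 'd', 'c', 'a']
'a': index 4 in ['e', 'b', 'd', 'c', 'a'] -> ['a', 'e', 'b', 'd', 'c']
'b': index 2 in ['a', 'e', 'b', 'd', 'c'] -> ['b', 'a', 'e', 'd', 'c']
'e': index 2 in ['b', 'a', 'e', 'd', 'c'] -> ['e', 'b', 'a', 'd', 'c']


Output: [3, 3, 1, 3, 0, 4, 4, 2, 2]


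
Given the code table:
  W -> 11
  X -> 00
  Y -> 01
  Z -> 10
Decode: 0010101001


Decoding:
00 -> X
10 -> Z
10 -> Z
10 -> Z
01 -> Y


Result: XZZZY


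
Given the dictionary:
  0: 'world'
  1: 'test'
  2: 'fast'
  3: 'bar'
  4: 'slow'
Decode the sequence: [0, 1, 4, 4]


Look up each index in the dictionary:
  0 -> 'world'
  1 -> 'test'
  4 -> 'slow'
  4 -> 'slow'

Decoded: "world test slow slow"


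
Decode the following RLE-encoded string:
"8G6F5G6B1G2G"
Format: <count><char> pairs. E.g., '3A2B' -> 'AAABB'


Expanding each <count><char> pair:
  8G -> 'GGGGGGGG'
  6F -> 'FFFFFF'
  5G -> 'GGGGG'
  6B -> 'BBBBBB'
  1G -> 'G'
  2G -> 'GG'

Decoded = GGGGGGGGFFFFFFGGGGGBBBBBBGGG


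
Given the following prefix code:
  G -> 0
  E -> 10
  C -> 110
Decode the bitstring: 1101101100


Decoding step by step:
Bits 110 -> C
Bits 110 -> C
Bits 110 -> C
Bits 0 -> G


Decoded message: CCCG


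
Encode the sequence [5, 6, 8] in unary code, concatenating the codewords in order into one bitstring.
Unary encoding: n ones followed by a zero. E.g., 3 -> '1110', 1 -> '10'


Encode each number as n ones followed by a terminating 0:
  5 -> 111110 (6 bits)
  6 -> 1111110 (7 bits)
  8 -> 111111110 (9 bits)
Total length = 6 + 7 + 9 = 22 bits.

Unary([5, 6, 8]) = 1111101111110111111110 (22 bits)


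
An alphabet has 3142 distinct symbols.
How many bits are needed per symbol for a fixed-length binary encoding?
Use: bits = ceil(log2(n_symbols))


log2(3142) = 11.6175
Bracket: 2^11 = 2048 < 3142 <= 2^12 = 4096
So ceil(log2(3142)) = 12

bits = ceil(log2(3142)) = ceil(11.6175) = 12 bits


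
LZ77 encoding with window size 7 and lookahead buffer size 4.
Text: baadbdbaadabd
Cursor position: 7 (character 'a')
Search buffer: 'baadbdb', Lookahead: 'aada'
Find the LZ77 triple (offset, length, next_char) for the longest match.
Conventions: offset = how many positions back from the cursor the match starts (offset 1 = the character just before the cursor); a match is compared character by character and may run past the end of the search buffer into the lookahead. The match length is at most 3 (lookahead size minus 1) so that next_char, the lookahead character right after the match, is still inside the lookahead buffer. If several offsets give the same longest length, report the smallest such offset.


Try each offset into the search buffer:
  offset=1 (pos 6, char 'b'): match length 0
  offset=2 (pos 5, char 'd'): match length 0
  offset=3 (pos 4, char 'b'): match length 0
  offset=4 (pos 3, char 'd'): match length 0
  offset=5 (pos 2, char 'a'): match length 1
  offset=6 (pos 1, char 'a'): match length 3
  offset=7 (pos 0, char 'b'): match length 0
Longest match has length 3 at offset 6.
next_char = character at position 7 + 3 = 10 -> 'a'

Best match: offset=6, length=3 (matching 'aad' starting at position 1)
LZ77 triple: (6, 3, 'a')


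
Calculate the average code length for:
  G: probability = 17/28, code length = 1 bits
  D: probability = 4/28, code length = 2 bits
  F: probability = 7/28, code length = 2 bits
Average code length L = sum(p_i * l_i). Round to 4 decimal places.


Weighted contributions p_i * l_i:
  G: (17/28) * 1 = 17/28
  D: (4/28) * 2 = 8/28
  F: (7/28) * 2 = 14/28
Sum = (17 + 8 + 14)/28 = 39/28

L = 39/28 = 1.3929 bits/symbol


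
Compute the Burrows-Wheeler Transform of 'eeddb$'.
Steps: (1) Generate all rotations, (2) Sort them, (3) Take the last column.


Rotations (sorted):
  0: $eeddb -> last char: b
  1: b$eedd -> last char: d
  2: db$eed -> last char: d
  3: ddb$ee -> last char: e
  4: eddb$e -> last char: e
  5: eeddb$ -> last char: $


BWT = bddee$
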